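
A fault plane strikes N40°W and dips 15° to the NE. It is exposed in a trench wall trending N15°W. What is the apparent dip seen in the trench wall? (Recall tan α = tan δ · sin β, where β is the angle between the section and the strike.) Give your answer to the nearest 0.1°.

The strike is N40°W and the section trends N15°W; the acute angle between them is β = 25°.
tan α = tan 15° × sin 25° = 0.2679 × 0.4226 = 0.1132
α = arctan(0.1132) = 6.46°

6.5°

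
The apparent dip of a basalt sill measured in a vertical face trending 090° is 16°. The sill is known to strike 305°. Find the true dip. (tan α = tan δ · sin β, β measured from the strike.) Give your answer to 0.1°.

β = acute angle between strike 305° and section 090° = 35°.
tan(true dip) = tan 16° / sin 35° = 0.4999
true dip = arctan 0.4999 = 26.56°

26.6°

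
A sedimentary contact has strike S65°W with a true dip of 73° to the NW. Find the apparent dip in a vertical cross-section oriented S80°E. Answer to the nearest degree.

62°

The section lies 35° from the strike.
tan α = tan 73° × sin 35° = 3.2709 × 0.5736 = 1.8761
α = arctan(1.8761) = 61.94°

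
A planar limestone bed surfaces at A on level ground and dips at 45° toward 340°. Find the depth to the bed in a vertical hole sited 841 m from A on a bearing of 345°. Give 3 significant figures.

The hole lies 5° from the dip direction, so the down-dip offset is 841 × cos 5° = 837.80 m.
Depth = down-dip offset × tan(dip) = 837.80 × tan 45° = 837.80 × 1.0000
Depth = 837.80 m

838 m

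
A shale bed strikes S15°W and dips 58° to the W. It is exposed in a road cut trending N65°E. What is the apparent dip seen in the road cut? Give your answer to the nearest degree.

Angle between strike (S15°W) and section (N65°E): β = 50°.
tan α = tan 58° × sin 50° = 1.6003 × 0.7660 = 1.2259
apparent dip = arctan 1.2259 = 50.80°

51°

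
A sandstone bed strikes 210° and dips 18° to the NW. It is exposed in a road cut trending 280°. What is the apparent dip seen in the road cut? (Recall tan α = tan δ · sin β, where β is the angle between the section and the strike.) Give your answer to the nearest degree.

17°

The strike is 210° and the section trends 280°; the acute angle between them is β = 70°.
tan(apparent dip) = tan 18° · sin 70° = 0.3053
α = arctan(0.3053) = 16.98°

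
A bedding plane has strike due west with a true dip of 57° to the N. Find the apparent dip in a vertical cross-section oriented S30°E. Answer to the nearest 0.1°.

53.1°

The strike is due west and the section trends S30°E; the acute angle between them is β = 60°.
tan(apparent dip) = tan 57° · sin 60° = 1.3336
apparent dip = arctan 1.3336 = 53.13°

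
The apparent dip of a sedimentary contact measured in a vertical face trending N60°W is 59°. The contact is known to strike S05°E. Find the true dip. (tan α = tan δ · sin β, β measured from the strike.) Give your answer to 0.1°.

The section is 55° from the strike.
tan(true dip) = tan 59° / sin 55° = 2.0317
true dip = arctan 2.0317 = 63.79°

63.8°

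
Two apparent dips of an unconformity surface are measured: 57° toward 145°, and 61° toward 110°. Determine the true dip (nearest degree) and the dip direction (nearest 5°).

true dip 61°, dip direction 115°

Represent each trace as a vector plunging at its apparent dip toward its trend (east-north-up frame): v₁ = (0.312, -0.446, -0.839), v₂ = (0.456, -0.166, -0.875).
The plane normal is n = v₁ × v₂ ∝ (0.251, -0.109, 0.151).
True dip = arccos(n_z / |n|) = arccos(0.4841) = 61.0°.
Dip direction = atan2(0.251, -0.109) = 113° (azimuth of n's horizontal projection).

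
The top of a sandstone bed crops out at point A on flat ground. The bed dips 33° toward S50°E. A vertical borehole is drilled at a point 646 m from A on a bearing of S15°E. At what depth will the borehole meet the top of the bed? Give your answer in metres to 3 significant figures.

344 m

The hole lies 35° from the dip direction, so the down-dip offset is 646 × cos 35° = 529.17 m.
Depth = down-dip offset × tan(dip) = 529.17 × tan 33° = 529.17 × 0.6494
Depth = 343.65 m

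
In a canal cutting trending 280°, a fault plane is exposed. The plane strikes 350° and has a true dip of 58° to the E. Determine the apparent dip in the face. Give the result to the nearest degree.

56°

The section lies 70° from the strike.
tan(apparent dip) = tan 58° · sin 70° = 1.5038
α = arctan(1.5038) = 56.38°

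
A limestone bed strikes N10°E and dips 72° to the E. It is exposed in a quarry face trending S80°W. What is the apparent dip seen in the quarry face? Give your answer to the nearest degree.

71°

Angle between strike (N10°E) and section (S80°W): β = 70°.
tan α = tan 72° × sin 70° = 3.0777 × 0.9397 = 2.8921
apparent dip = arctan 2.8921 = 70.93°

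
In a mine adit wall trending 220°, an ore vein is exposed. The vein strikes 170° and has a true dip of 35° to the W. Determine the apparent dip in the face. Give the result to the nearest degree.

The section lies 50° from the strike.
tan(apparent dip) = tan 35° · sin 50° = 0.5364
apparent dip = arctan 0.5364 = 28.21°

28°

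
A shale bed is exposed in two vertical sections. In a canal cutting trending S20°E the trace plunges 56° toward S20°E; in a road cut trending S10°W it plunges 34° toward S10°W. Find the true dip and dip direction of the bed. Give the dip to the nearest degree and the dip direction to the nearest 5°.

true dip 62°, dip direction 120°

Each apparent-dip line lies in the plane. As unit vectors (x east, y north, z up), v₁ plunges 56°→S20°E and v₂ plunges 34°→S10°W.
The plane normal is n = v₁ × v₂ ∝ (0.383, -0.226, 0.232).
Dip δ = arctan(|n_h|/n_z) = arctan(0.445/0.232) = 62.5°.
Dip direction = atan2(0.383, -0.226) = 121° (azimuth of n's horizontal projection).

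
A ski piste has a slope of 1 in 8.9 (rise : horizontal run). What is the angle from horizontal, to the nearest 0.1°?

tan θ = 1/8.9 = 0.1124
θ = arctan(0.1124) = 6.41°

6.4°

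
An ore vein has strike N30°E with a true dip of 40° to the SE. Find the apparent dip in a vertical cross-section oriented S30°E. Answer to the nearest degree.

Angle between strike (N30°E) and section (S30°E): β = 60°.
tan(apparent dip) = tan 40° · sin 60° = 0.7267
α = arctan(0.7267) = 36.01°

36°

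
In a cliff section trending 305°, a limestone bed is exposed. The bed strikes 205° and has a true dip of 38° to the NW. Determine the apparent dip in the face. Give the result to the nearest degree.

38°

The strike is 205° and the section trends 305°; the acute angle between them is β = 80°.
tan α = tan 38° × sin 80° = 0.7813 × 0.9848 = 0.7694
apparent dip = arctan 0.7694 = 37.58°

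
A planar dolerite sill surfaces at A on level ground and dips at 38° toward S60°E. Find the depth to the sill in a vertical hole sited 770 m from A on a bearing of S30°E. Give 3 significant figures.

521 m

The hole lies 30° from the dip direction, so the down-dip offset is 770 × cos 30° = 666.84 m.
Depth = down-dip offset × tan(dip) = 666.84 × tan 38° = 666.84 × 0.7813
Depth = 520.99 m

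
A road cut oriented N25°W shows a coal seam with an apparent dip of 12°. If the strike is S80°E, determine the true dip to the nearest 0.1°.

The section is 55° from the strike.
tan(true dip) = tan 12° / sin 55° = 0.2595
δ = arctan(0.2595) = 14.55°

14.5°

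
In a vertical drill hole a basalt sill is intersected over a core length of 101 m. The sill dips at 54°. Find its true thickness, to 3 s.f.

True thickness t = h · cos(dip) = 101 × cos 54°
t = 101 × 0.5878 = 59.366 m

59.4 m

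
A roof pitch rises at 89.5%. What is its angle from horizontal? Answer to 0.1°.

tan θ = 89.5/100 = 0.8950
θ = arctan(0.8950) = 41.83°

41.8°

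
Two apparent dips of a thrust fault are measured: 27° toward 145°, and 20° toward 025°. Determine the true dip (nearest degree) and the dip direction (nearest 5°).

true dip 41°, dip direction 090°

The two traces are lines in the plane: v₁ = (sin 145°·cos 27°, cos 145°·cos 27°, −sin 27°), v₂ = (sin 25°·cos 20°, cos 25°·cos 20°, −sin 20°).
The plane normal is n = v₁ × v₂ ∝ (0.636, -0.006, 0.725).
tan δ = √(n_x²+n_y²)/n_z = 0.636/0.725, so δ = 41.3°.
Dip direction = azimuth of (n_x, n_y) = atan2(0.636, -0.006) = 90°.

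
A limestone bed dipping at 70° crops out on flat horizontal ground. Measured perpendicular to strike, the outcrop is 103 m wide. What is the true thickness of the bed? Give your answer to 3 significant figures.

True thickness t = w · sin(dip) = 103 × sin 70°
t = 103 × 0.9397 = 96.788 m

96.8 m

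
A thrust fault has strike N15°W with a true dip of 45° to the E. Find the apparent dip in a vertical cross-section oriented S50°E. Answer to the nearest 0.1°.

The strike is N15°W and the section trends S50°E; the acute angle between them is β = 35°.
tan(apparent dip) = tan 45° · sin 35° = 0.5736
α = arctan(0.5736) = 29.84°

29.8°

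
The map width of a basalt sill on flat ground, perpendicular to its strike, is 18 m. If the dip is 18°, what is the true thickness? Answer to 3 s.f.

True thickness t = w · sin(dip) = 18 × sin 18°
t = 18 × 0.3090 = 5.562 m

5.56 m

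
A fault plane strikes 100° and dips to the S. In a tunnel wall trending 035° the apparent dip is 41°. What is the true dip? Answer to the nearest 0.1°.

β = acute angle between strike 100° and section 035° = 65°.
tan δ = tan α / sin β = tan 41° / sin 65° = 0.8693 / 0.9063 = 0.9592
δ = arctan(0.9592) = 43.81°

43.8°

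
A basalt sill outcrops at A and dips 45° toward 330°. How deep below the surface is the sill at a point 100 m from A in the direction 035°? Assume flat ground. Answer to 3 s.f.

42.3 m

The hole lies 65° from the dip direction, so the down-dip offset is 100 × cos 65° = 42.26 m.
Depth = down-dip offset × tan(dip) = 42.26 × tan 45° = 42.26 × 1.0000
Depth = 42.26 m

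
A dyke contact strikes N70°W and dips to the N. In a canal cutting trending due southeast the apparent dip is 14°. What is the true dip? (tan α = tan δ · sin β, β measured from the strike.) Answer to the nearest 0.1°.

30.5°

The section is 25° from the strike.
tan δ = tan α / sin β = tan 14° / sin 25° = 0.2493 / 0.4226 = 0.5900
true dip = arctan 0.5900 = 30.54°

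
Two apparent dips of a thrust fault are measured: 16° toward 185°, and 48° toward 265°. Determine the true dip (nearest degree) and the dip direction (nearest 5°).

true dip 48°, dip direction 260°

Represent each trace as a vector plunging at its apparent dip toward its trend (east-north-up frame): v₁ = (-0.084, -0.958, -0.276), v₂ = (-0.667, -0.058, -0.743).
n = v₁ × v₂ = (-0.696, -0.121, 0.633) (taken with n_z > 0).
Dip δ = arctan(|n_h|/n_z) = arctan(0.706/0.633) = 48.1°.
Dip direction = atan2(-0.696, -0.121) = 260° (azimuth of n's horizontal projection).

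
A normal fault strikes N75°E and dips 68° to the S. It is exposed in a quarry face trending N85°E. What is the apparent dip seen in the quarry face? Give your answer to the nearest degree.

The section lies 10° from the strike.
tan α = tan 68° × sin 10° = 2.4751 × 0.1736 = 0.4298
apparent dip = arctan 0.4298 = 23.26°

23°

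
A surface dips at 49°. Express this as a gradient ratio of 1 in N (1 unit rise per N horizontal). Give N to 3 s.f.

1 in 0.869

1 : N means tan θ = 1/N, so N = 1/tan 49° = 1/1.1504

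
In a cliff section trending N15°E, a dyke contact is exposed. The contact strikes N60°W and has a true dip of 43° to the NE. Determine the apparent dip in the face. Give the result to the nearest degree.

The strike is N60°W and the section trends N15°E; the acute angle between them is β = 75°.
tan(apparent dip) = tan 43° · sin 75° = 0.9007
α = arctan(0.9007) = 42.01°

42°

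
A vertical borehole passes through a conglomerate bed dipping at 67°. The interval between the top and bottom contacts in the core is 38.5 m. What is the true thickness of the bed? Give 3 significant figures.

True thickness t = h · cos(dip) = 38.5 × cos 67°
t = 38.5 × 0.3907 = 15.043 m

15.0 m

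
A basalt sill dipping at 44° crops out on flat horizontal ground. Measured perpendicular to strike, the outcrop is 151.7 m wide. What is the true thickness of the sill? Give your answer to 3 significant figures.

105 m

True thickness t = w · sin(dip) = 151.7 × sin 44°
t = 151.7 × 0.6947 = 105.380 m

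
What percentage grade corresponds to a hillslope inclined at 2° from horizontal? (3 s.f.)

grade % = 100 × tan 2° = 100 × 0.0349

3.49%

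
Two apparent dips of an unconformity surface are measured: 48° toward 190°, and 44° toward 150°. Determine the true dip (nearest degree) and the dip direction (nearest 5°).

The two traces are lines in the plane: v₁ = (sin 190°·cos 48°, cos 190°·cos 48°, −sin 48°), v₂ = (sin 150°·cos 44°, cos 150°·cos 44°, −sin 44°).
The plane normal is n = v₁ × v₂ ∝ (-0.005, -0.348, 0.309).
tan δ = √(n_x²+n_y²)/n_z = 0.348/0.309, so δ = 48.4°.
Dip direction = atan2(-0.005, -0.348) = 181° (azimuth of n's horizontal projection).

true dip 48°, dip direction 180°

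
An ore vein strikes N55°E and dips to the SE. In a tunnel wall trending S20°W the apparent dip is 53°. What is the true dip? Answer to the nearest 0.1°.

66.6°

The section is 35° from the strike.
tan(true dip) = tan 53° / sin 35° = 2.3136
true dip = arctan 2.3136 = 66.62°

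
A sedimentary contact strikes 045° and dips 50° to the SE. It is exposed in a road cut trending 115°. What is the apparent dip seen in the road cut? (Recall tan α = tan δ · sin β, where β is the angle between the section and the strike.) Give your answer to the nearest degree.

Angle between strike (045°) and section (115°): β = 70°.
tan α = tan 50° × sin 70° = 1.1918 × 0.9397 = 1.1199
α = arctan(1.1199) = 48.24°

48°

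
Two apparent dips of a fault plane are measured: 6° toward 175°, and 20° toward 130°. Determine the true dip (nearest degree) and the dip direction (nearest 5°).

true dip 23°, dip direction 100°

Each apparent-dip line lies in the plane. As unit vectors (x east, y north, z up), v₁ plunges 6°→175° and v₂ plunges 20°→130°.
n = v₁ × v₂ = (0.276, -0.046, 0.661) (taken with n_z > 0).
Dip δ = arctan(|n_h|/n_z) = arctan(0.279/0.661) = 22.9°.
Dip direction = atan2(0.276, -0.046) = 99° (azimuth of n's horizontal projection).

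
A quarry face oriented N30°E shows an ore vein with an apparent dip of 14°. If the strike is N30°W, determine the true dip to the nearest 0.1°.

16.1°

β = acute angle between strike N30°W and section N30°E = 60°.
tan(true dip) = tan 14° / sin 60° = 0.2879
true dip = arctan 0.2879 = 16.06°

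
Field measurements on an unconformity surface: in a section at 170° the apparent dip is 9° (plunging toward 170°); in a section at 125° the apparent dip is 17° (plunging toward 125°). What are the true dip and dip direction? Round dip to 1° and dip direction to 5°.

Each apparent-dip line lies in the plane. As unit vectors (x east, y north, z up), v₁ plunges 9°→170° and v₂ plunges 17°→125°.
The plane normal is n = v₁ × v₂ ∝ (0.199, -0.072, 0.668).
True dip = arccos(n_z / |n|) = arccos(0.9534) = 17.6°.
The horizontal component of n points toward azimuth atan2(n_x, n_y) = 110°, the dip direction.

true dip 18°, dip direction 110°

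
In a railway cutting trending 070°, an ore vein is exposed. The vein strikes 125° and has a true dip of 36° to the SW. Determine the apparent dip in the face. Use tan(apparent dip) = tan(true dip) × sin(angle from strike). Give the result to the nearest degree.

The section lies 55° from the strike.
tan(apparent dip) = tan 36° · sin 55° = 0.5951
apparent dip = arctan 0.5951 = 30.76°

31°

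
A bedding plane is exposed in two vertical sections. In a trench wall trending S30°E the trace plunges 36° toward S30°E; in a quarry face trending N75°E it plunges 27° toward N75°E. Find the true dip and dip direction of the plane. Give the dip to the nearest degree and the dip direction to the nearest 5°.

Each apparent-dip line lies in the plane. As unit vectors (x east, y north, z up), v₁ plunges 36°→S30°E and v₂ plunges 27°→N75°E.
n = v₁ × v₂ = (0.454, -0.322, 0.696) (taken with n_z > 0).
True dip = arccos(n_z / |n|) = arccos(0.7812) = 38.6°.
Dip direction = atan2(0.454, -0.322) = 125° (azimuth of n's horizontal projection).

true dip 39°, dip direction 125°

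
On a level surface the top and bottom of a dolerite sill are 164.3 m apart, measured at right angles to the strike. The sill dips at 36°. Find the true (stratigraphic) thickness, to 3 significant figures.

True thickness t = w · sin(dip) = 164.3 × sin 36°
t = 164.3 × 0.5878 = 96.573 m

96.6 m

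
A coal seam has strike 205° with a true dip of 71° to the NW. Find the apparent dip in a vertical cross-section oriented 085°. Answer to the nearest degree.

68°

The strike is 205° and the section trends 085°; the acute angle between them is β = 60°.
tan α = tan 71° × sin 60° = 2.9042 × 0.8660 = 2.5151
apparent dip = arctan 2.5151 = 68.32°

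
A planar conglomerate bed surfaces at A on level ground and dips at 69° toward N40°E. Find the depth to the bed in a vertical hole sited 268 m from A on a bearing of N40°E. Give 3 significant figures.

The hole is directly down-dip from the outcrop, so the down-dip offset is 268 m.
Depth = down-dip offset × tan(dip) = 268.00 × tan 69° = 268.00 × 2.6051
Depth = 698.16 m

698 m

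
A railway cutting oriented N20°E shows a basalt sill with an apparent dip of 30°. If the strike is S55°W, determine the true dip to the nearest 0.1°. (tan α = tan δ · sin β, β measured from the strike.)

β = acute angle between strike S55°W and section N20°E = 35°.
tan δ = tan α / sin β = tan 30° / sin 35° = 0.5774 / 0.5736 = 1.0066
δ = arctan(1.0066) = 45.19°

45.2°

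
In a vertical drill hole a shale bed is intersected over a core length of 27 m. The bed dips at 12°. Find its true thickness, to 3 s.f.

True thickness t = h · cos(dip) = 27 × cos 12°
t = 27 × 0.9781 = 26.410 m

26.4 m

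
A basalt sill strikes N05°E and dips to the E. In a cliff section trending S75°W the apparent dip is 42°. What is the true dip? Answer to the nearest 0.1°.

β = acute angle between strike N05°E and section S75°W = 70°.
tan δ = tan α / sin β = tan 42° / sin 70° = 0.9004 / 0.9397 = 0.9582
true dip = arctan 0.9582 = 43.78°

43.8°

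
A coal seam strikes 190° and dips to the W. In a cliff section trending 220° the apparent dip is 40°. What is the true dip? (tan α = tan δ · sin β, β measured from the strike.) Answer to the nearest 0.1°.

59.2°

The section is 30° from the strike.
tan(true dip) = tan 40° / sin 30° = 1.6782
δ = arctan(1.6782) = 59.21°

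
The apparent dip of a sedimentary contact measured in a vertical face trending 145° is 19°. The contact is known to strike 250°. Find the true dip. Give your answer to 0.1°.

The section is 75° from the strike.
tan(true dip) = tan 19° / sin 75° = 0.3565
true dip = arctan 0.3565 = 19.62°

19.6°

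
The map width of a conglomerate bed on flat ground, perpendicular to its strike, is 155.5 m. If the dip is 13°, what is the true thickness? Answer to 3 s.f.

True thickness t = w · sin(dip) = 155.5 × sin 13°
t = 155.5 × 0.2250 = 34.980 m

35.0 m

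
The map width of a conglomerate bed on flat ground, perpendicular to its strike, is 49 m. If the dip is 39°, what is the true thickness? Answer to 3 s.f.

True thickness t = w · sin(dip) = 49 × sin 39°
t = 49 × 0.6293 = 30.837 m

30.8 m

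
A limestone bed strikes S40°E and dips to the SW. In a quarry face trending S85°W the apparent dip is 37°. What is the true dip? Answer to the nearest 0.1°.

β = acute angle between strike S40°E and section S85°W = 55°.
tan δ = tan α / sin β = tan 37° / sin 55° = 0.7536 / 0.8192 = 0.9199
δ = arctan(0.9199) = 42.61°

42.6°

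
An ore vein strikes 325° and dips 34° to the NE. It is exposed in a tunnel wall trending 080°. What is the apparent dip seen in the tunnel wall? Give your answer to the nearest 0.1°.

The strike is 325° and the section trends 080°; the acute angle between them is β = 65°.
tan α = tan 34° × sin 65° = 0.6745 × 0.9063 = 0.6113
apparent dip = arctan 0.6113 = 31.44°

31.4°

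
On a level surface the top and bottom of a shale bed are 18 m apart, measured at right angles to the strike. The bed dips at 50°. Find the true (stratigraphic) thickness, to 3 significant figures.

True thickness t = w · sin(dip) = 18 × sin 50°
t = 18 × 0.7660 = 13.789 m

13.8 m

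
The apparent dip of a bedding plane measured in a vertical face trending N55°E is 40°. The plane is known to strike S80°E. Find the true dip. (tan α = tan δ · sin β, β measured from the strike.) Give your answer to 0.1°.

49.9°

β = acute angle between strike S80°E and section N55°E = 45°.
tan(true dip) = tan 40° / sin 45° = 1.1867
true dip = arctan 1.1867 = 49.88°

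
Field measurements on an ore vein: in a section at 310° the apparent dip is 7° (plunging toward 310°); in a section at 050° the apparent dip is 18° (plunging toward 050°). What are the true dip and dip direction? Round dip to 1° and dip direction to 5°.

true dip 20°, dip direction 020°

Represent each trace as a vector plunging at its apparent dip toward its trend (east-north-up frame): v₁ = (-0.760, 0.638, -0.122), v₂ = (0.729, 0.611, -0.309).
n = v₁ × v₂ = (0.123, 0.324, 0.930) (taken with n_z > 0).
Dip δ = arctan(|n_h|/n_z) = arctan(0.346/0.930) = 20.4°.
The horizontal component of n points toward azimuth atan2(n_x, n_y) = 21°, the dip direction.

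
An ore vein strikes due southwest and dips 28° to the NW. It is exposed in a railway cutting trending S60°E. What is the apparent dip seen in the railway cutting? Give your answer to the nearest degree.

Angle between strike (due southwest) and section (S60°E): β = 75°.
tan(apparent dip) = tan 28° · sin 75° = 0.5136
α = arctan(0.5136) = 27.18°

27°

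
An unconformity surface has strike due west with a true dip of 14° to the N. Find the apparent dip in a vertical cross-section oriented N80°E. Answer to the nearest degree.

The section lies 10° from the strike.
tan(apparent dip) = tan 14° · sin 10° = 0.0433
apparent dip = arctan 0.0433 = 2.48°

2°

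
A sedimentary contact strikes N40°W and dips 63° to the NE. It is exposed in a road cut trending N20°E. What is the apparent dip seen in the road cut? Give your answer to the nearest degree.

The section lies 60° from the strike.
tan α = tan 63° × sin 60° = 1.9626 × 0.8660 = 1.6997
α = arctan(1.6997) = 59.53°

60°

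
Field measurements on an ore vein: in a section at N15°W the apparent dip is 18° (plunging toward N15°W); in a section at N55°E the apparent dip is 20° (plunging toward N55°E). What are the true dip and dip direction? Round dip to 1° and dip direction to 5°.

true dip 23°, dip direction 025°

The two traces are lines in the plane: v₁ = (sin 345°·cos 18°, cos 345°·cos 18°, −sin 18°), v₂ = (sin 55°·cos 20°, cos 55°·cos 20°, −sin 20°).
Cross product v₁ × v₂ gives the pole to the plane: n ∝ (0.148, 0.322, 0.840).
True dip = arccos(n_z / |n|) = arccos(0.9214) = 22.9°.
Dip direction = atan2(0.148, 0.322) = 25° (azimuth of n's horizontal projection).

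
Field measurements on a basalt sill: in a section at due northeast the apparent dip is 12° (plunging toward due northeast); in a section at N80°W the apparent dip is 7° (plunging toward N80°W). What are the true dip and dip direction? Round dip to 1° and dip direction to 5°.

Each apparent-dip line lies in the plane. As unit vectors (x east, y north, z up), v₁ plunges 12°→due northeast and v₂ plunges 7°→N80°W.
n = v₁ × v₂ = (-0.048, 0.288, 0.795) (taken with n_z > 0).
Dip δ = arctan(|n_h|/n_z) = arctan(0.292/0.795) = 20.1°.
The horizontal component of n points toward azimuth atan2(n_x, n_y) = 350°, the dip direction.

true dip 20°, dip direction 350°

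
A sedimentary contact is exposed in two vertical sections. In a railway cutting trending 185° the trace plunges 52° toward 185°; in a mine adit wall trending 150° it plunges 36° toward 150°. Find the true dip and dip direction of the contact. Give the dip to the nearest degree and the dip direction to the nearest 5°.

The two traces are lines in the plane: v₁ = (sin 185°·cos 52°, cos 185°·cos 52°, −sin 52°), v₂ = (sin 150°·cos 36°, cos 150°·cos 36°, −sin 36°).
n = v₁ × v₂ = (-0.192, -0.350, 0.286) (taken with n_z > 0).
True dip = arccos(n_z / |n|) = arccos(0.5819) = 54.4°.
The horizontal component of n points toward azimuth atan2(n_x, n_y) = 209°, the dip direction.

true dip 54°, dip direction 210°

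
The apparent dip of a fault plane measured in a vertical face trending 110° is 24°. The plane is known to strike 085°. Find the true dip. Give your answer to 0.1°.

46.5°

β = acute angle between strike 085° and section 110° = 25°.
tan δ = tan α / sin β = tan 24° / sin 25° = 0.4452 / 0.4226 = 1.0535
δ = arctan(1.0535) = 46.49°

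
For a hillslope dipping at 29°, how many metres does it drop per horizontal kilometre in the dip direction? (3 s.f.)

554 m

drop per km = 1000 × tan 29° = 1000 × 0.5543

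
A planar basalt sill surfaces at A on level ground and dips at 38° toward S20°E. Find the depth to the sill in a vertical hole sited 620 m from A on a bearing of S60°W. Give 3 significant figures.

84.1 m

The hole lies 80° from the dip direction, so the down-dip offset is 620 × cos 80° = 107.66 m.
Depth = down-dip offset × tan(dip) = 107.66 × tan 38° = 107.66 × 0.7813
Depth = 84.11 m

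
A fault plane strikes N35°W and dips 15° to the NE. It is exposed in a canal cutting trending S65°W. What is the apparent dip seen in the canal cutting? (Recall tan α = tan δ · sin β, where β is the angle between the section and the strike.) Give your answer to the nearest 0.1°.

Angle between strike (N35°W) and section (S65°W): β = 80°.
tan(apparent dip) = tan 15° · sin 80° = 0.2639
α = arctan(0.2639) = 14.78°

14.8°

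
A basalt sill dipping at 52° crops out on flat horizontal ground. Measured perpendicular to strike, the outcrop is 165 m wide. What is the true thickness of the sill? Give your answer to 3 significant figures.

130 m

True thickness t = w · sin(dip) = 165 × sin 52°
t = 165 × 0.7880 = 130.022 m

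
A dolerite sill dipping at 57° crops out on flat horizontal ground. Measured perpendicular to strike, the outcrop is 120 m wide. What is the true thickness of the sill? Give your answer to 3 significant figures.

True thickness t = w · sin(dip) = 120 × sin 57°
t = 120 × 0.8387 = 100.640 m

101 m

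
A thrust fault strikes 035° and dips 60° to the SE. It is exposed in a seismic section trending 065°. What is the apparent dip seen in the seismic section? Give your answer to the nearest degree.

The strike is 035° and the section trends 065°; the acute angle between them is β = 30°.
tan α = tan 60° × sin 30° = 1.7321 × 0.5000 = 0.8660
α = arctan(0.8660) = 40.89°

41°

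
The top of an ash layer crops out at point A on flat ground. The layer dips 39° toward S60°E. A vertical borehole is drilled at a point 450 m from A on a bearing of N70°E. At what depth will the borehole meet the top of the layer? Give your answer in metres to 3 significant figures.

The hole lies 50° from the dip direction, so the down-dip offset is 450 × cos 50° = 289.25 m.
Depth = down-dip offset × tan(dip) = 289.25 × tan 39° = 289.25 × 0.8098
Depth = 234.23 m

234 m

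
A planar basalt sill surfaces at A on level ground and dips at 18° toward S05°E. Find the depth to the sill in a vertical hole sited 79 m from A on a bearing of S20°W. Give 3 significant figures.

23.3 m

The hole lies 25° from the dip direction, so the down-dip offset is 79 × cos 25° = 71.60 m.
Depth = down-dip offset × tan(dip) = 71.60 × tan 18° = 71.60 × 0.3249
Depth = 23.26 m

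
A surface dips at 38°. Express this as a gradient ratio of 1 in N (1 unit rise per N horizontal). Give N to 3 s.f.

1 in 1.28

1 : N means tan θ = 1/N, so N = 1/tan 38° = 1/0.7813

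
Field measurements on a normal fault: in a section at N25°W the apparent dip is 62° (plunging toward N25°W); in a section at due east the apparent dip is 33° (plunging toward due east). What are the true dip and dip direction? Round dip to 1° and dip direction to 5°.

true dip 68°, dip direction 015°

Represent each trace as a vector plunging at its apparent dip toward its trend (east-north-up frame): v₁ = (-0.198, 0.425, -0.883), v₂ = (0.839, 0.000, -0.545).
Cross product v₁ × v₂ gives the pole to the plane: n ∝ (0.232, 0.849, 0.357).
True dip = arccos(n_z / |n|) = arccos(0.3759) = 67.9°.
The horizontal component of n points toward azimuth atan2(n_x, n_y) = 15°, the dip direction.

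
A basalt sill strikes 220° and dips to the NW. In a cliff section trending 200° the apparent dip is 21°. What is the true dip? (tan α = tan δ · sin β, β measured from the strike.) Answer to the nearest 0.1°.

β = acute angle between strike 220° and section 200° = 20°.
tan(true dip) = tan 21° / sin 20° = 1.1223
true dip = arctan 1.1223 = 48.30°

48.3°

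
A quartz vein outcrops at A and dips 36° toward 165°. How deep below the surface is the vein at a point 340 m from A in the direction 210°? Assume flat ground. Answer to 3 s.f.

175 m

The hole lies 45° from the dip direction, so the down-dip offset is 340 × cos 45° = 240.42 m.
Depth = down-dip offset × tan(dip) = 240.42 × tan 36° = 240.42 × 0.7265
Depth = 174.67 m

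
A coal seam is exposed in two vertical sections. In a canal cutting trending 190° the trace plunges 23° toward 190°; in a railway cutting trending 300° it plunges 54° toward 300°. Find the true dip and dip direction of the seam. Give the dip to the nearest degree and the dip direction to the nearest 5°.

true dip 59°, dip direction 265°

The two traces are lines in the plane: v₁ = (sin 190°·cos 23°, cos 190°·cos 23°, −sin 23°), v₂ = (sin 300°·cos 54°, cos 300°·cos 54°, −sin 54°).
Cross product v₁ × v₂ gives the pole to the plane: n ∝ (-0.848, -0.070, 0.508).
tan δ = √(n_x²+n_y²)/n_z = 0.851/0.508, so δ = 59.1°.
Dip direction = atan2(-0.848, -0.070) = 265° (azimuth of n's horizontal projection).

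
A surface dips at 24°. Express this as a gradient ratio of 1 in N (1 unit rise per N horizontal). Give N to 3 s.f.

1 in 2.25

1 : N means tan θ = 1/N, so N = 1/tan 24° = 1/0.4452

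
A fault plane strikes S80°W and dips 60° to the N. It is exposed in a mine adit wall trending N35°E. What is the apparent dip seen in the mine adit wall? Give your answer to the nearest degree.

The strike is S80°W and the section trends N35°E; the acute angle between them is β = 45°.
tan α = tan 60° × sin 45° = 1.7321 × 0.7071 = 1.2247
apparent dip = arctan 1.2247 = 50.77°

51°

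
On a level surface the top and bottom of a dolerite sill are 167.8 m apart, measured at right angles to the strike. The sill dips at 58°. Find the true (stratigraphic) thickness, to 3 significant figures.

True thickness t = w · sin(dip) = 167.8 × sin 58°
t = 167.8 × 0.8480 = 142.302 m

142 m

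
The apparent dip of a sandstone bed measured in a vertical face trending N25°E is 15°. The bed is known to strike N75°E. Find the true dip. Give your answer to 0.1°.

β = acute angle between strike N75°E and section N25°E = 50°.
tan δ = tan α / sin β = tan 15° / sin 50° = 0.2679 / 0.7660 = 0.3498
δ = arctan(0.3498) = 19.28°

19.3°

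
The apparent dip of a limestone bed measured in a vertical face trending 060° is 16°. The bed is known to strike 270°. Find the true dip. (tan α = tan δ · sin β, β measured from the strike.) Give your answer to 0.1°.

29.8°

β = acute angle between strike 270° and section 060° = 30°.
tan δ = tan α / sin β = tan 16° / sin 30° = 0.2867 / 0.5000 = 0.5735
true dip = arctan 0.5735 = 29.83°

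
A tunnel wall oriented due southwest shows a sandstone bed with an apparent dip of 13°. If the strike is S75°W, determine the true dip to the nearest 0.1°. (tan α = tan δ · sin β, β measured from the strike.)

The section is 30° from the strike.
tan(true dip) = tan 13° / sin 30° = 0.4617
δ = arctan(0.4617) = 24.78°

24.8°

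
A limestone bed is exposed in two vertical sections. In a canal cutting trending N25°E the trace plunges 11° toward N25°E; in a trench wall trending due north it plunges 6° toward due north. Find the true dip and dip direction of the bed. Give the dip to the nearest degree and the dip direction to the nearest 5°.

The two traces are lines in the plane: v₁ = (sin 25°·cos 11°, cos 25°·cos 11°, −sin 11°), v₂ = (sin 0°·cos 6°, cos 0°·cos 6°, −sin 6°).
The plane normal is n = v₁ × v₂ ∝ (0.097, 0.043, 0.413).
True dip = arccos(n_z / |n|) = arccos(0.9685) = 14.4°.
The horizontal component of n points toward azimuth atan2(n_x, n_y) = 66°, the dip direction.

true dip 14°, dip direction 065°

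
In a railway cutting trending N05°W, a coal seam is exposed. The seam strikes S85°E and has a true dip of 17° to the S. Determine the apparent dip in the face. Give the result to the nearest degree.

17°

The strike is S85°E and the section trends N05°W; the acute angle between them is β = 80°.
tan α = tan 17° × sin 80° = 0.3057 × 0.9848 = 0.3011
apparent dip = arctan 0.3011 = 16.76°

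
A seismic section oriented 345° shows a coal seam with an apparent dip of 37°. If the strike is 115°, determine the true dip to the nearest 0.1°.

44.5°

The section is 50° from the strike.
tan(true dip) = tan 37° / sin 50° = 0.9837
δ = arctan(0.9837) = 44.53°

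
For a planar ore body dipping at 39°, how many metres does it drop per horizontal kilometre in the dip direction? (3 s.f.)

810 m

drop per km = 1000 × tan 39° = 1000 × 0.8098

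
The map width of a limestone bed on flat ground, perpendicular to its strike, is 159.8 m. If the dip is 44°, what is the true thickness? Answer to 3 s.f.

True thickness t = w · sin(dip) = 159.8 × sin 44°
t = 159.8 × 0.6947 = 111.006 m

111 m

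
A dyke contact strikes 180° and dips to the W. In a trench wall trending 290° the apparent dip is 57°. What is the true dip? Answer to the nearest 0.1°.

The section is 70° from the strike.
tan δ = tan α / sin β = tan 57° / sin 70° = 1.5399 / 0.9397 = 1.6387
δ = arctan(1.6387) = 58.61°

58.6°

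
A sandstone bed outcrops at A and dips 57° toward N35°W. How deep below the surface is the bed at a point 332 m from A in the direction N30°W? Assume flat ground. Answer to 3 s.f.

The hole lies 5° from the dip direction, so the down-dip offset is 332 × cos 5° = 330.74 m.
Depth = down-dip offset × tan(dip) = 330.74 × tan 57° = 330.74 × 1.5399
Depth = 509.29 m

509 m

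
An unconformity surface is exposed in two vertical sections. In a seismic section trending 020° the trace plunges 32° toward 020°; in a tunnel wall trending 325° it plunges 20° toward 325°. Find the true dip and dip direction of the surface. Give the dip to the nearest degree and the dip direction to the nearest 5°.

The two traces are lines in the plane: v₁ = (sin 20°·cos 32°, cos 20°·cos 32°, −sin 32°), v₂ = (sin 325°·cos 20°, cos 325°·cos 20°, −sin 20°).
n = v₁ × v₂ = (0.135, 0.385, 0.653) (taken with n_z > 0).
Dip δ = arctan(|n_h|/n_z) = arctan(0.408/0.653) = 32.0°.
Dip direction = atan2(0.135, 0.385) = 19° (azimuth of n's horizontal projection).

true dip 32°, dip direction 020°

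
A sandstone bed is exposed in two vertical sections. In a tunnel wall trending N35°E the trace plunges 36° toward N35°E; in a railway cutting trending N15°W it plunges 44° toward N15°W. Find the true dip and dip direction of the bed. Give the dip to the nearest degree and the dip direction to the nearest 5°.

Represent each trace as a vector plunging at its apparent dip toward its trend (east-north-up frame): v₁ = (0.464, 0.663, -0.588), v₂ = (-0.186, 0.695, -0.695).
The plane normal is n = v₁ × v₂ ∝ (-0.052, 0.432, 0.446).
tan δ = √(n_x²+n_y²)/n_z = 0.435/0.446, so δ = 44.3°.
The horizontal component of n points toward azimuth atan2(n_x, n_y) = 353°, the dip direction.

true dip 44°, dip direction 355°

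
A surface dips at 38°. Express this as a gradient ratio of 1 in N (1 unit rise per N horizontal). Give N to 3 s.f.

1 in 1.28

1 : N means tan θ = 1/N, so N = 1/tan 38° = 1/0.7813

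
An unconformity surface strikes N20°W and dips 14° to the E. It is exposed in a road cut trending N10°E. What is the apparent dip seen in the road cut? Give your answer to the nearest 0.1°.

The section lies 30° from the strike.
tan(apparent dip) = tan 14° · sin 30° = 0.1247
α = arctan(0.1247) = 7.11°

7.1°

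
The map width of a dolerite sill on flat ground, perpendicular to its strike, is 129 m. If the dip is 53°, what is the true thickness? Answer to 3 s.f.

True thickness t = w · sin(dip) = 129 × sin 53°
t = 129 × 0.7986 = 103.024 m

103 m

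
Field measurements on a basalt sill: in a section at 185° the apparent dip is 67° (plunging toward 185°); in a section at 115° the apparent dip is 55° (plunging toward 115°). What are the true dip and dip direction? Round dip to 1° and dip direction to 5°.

true dip 68°, dip direction 170°

The two traces are lines in the plane: v₁ = (sin 185°·cos 67°, cos 185°·cos 67°, −sin 67°), v₂ = (sin 115°·cos 55°, cos 115°·cos 55°, −sin 55°).
Cross product v₁ × v₂ gives the pole to the plane: n ∝ (0.096, -0.506, 0.211).
True dip = arccos(n_z / |n|) = arccos(0.3783) = 67.8°.
The horizontal component of n points toward azimuth atan2(n_x, n_y) = 169°, the dip direction.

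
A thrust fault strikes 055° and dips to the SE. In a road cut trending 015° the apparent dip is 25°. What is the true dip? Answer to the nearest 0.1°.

The section is 40° from the strike.
tan(true dip) = tan 25° / sin 40° = 0.7254
δ = arctan(0.7254) = 35.96°

36.0°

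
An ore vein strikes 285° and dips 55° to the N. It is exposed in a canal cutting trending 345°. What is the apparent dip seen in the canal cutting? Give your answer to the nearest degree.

51°

The strike is 285° and the section trends 345°; the acute angle between them is β = 60°.
tan(apparent dip) = tan 55° · sin 60° = 1.2368
α = arctan(1.2368) = 51.04°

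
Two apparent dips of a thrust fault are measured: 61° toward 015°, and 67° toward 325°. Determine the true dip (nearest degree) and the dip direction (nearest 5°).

The two traces are lines in the plane: v₁ = (sin 15°·cos 61°, cos 15°·cos 61°, −sin 61°), v₂ = (sin 325°·cos 67°, cos 325°·cos 67°, −sin 67°).
Cross product v₁ × v₂ gives the pole to the plane: n ∝ (-0.151, 0.312, 0.145).
tan δ = √(n_x²+n_y²)/n_z = 0.346/0.145, so δ = 67.3°.
The horizontal component of n points toward azimuth atan2(n_x, n_y) = 334°, the dip direction.

true dip 67°, dip direction 335°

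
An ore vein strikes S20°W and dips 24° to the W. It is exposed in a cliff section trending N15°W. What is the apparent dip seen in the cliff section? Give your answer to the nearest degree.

The strike is S20°W and the section trends N15°W; the acute angle between them is β = 35°.
tan(apparent dip) = tan 24° · sin 35° = 0.2554
apparent dip = arctan 0.2554 = 14.33°

14°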